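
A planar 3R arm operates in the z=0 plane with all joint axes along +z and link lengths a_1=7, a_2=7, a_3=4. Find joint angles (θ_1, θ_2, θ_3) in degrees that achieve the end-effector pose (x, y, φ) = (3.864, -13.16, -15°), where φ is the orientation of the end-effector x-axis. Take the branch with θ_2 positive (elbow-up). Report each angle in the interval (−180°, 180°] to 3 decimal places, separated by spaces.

wrist centre = target − a_3·(cos φ, sin φ) = (0.0003, -12.1247)
cos θ_2 = (147.0089−7²−7²)/(2·7·7) = 0.5001; θ_2 = 59.9940° (elbow-up)
β = atan2(-12.1247,0.0003) = -89.9986°; ψ = atan2(6.0618,10.5006) = 29.9970°
θ_1 = β − ψ = -119.9956°
θ_3 = φ − θ_1 − θ_2 = 45.0016° (wrapped to (-180°,180°])

-119.996 59.994 45.002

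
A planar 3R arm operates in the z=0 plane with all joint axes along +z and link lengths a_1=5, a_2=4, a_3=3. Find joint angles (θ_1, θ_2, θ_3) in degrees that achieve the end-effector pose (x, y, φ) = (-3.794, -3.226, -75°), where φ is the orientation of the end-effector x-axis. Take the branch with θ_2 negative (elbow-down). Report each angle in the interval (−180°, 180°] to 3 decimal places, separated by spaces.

wrist centre = target − a_3·(cos φ, sin φ) = (-4.5705, -0.3282)
cos θ_2 = (20.9968−5²−4²)/(2·5·4) = -0.5001; θ_2 = -120.0053° (elbow-down)
β = atan2(-0.3282,-4.5705) = -175.8924°; ψ = atan2(-3.4639,2.9997) = -49.1081°
θ_1 = β − ψ = -126.7843°
θ_3 = φ − θ_1 − θ_2 = 171.7896° (wrapped to (-180°,180°])

-126.784 -120.005 171.790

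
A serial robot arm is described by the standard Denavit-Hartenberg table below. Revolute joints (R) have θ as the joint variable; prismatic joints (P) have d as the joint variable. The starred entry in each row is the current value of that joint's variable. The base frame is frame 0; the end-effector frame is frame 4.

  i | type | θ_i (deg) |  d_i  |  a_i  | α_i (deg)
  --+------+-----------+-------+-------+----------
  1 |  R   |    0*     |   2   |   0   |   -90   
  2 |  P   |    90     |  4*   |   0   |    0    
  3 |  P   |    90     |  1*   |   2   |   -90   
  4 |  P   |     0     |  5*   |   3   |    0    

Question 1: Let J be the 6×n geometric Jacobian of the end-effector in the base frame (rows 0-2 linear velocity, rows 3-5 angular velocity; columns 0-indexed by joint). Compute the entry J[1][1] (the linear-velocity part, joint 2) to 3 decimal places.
1.000

prismatic axis z_1 = (0.0000,1.0000,0.0000)
J_v[:, 1] = z_1; J_ω[:, 1] = (0,0,0)
entry J[1][1] = 1.0000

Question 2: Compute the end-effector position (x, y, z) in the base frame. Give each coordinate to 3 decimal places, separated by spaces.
-5.000 5.000 7.000

after link 1: o_1 = (0.0000, 0.0000, 2.0000)
after link 2: o_2 = (0.0000, 4.0000, 2.0000)
after link 3: o_3 = (-2.0000, 5.0000, 2.0000)
after link 4: o_4 = (-5.0000, 5.0000, 7.0000)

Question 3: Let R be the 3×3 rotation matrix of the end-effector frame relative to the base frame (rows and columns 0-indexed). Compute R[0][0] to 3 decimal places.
-1.000

End-effector x-axis (col 0 of R) = (-1.0000,0.0000,-0.0000)
R[0][0] = -1.0000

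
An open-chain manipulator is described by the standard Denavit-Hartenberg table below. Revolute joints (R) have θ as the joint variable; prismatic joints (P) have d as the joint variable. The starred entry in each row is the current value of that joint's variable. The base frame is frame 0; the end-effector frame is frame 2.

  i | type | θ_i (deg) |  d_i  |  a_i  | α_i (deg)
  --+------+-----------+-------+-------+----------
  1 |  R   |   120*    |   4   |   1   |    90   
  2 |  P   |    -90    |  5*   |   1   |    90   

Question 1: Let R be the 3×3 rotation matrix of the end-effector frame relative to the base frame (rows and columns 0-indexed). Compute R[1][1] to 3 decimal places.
0.500

End-effector y-axis (col 1 of R) = (0.8660,0.5000,0.0000)
R[1][1] = 0.5000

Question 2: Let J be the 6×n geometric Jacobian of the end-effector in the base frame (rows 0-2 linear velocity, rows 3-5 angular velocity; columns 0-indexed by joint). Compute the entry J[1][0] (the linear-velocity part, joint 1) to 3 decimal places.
3.830

axis z_0 = ẑ; lever o_n−o_0 = (3.8301,3.3660,3.0000)
cross product → J_v[:, 0] = (-3.3660,3.8301,0.0000)
J_ω[:, 0] = z_0
entry J[1][0] = 3.8301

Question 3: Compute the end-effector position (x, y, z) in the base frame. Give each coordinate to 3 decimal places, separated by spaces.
3.830 3.366 3.000

after link 1: o_1 = (-0.5000, 0.8660, 4.0000)
after link 2: o_2 = (3.8301, 3.3660, 3.0000)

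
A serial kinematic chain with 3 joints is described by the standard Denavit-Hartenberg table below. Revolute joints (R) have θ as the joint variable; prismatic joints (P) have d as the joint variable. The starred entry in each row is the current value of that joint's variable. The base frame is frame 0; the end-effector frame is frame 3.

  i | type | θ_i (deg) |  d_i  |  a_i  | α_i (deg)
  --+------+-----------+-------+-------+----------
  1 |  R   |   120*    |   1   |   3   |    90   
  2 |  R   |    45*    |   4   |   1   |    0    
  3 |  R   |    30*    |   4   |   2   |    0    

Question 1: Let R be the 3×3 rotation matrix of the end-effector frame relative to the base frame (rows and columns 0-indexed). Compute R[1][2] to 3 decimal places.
0.500

End-effector z-axis (col 2 of R) = (0.8660,0.5000,0.0000)
R[1][2] = 0.5000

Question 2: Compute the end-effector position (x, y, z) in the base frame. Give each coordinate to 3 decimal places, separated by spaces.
4.816 7.659 3.639

after link 1: o_1 = (-1.5000, 2.5981, 1.0000)
after link 2: o_2 = (1.6105, 5.2104, 1.7071)
after link 3: o_3 = (4.8158, 7.6587, 3.6390)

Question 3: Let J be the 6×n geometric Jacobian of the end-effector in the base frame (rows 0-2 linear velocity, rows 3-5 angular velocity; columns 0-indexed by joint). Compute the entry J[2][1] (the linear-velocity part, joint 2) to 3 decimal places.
axis z_1 = (0.8660,0.5000,0.0000); lever o_n−o_1 = (6.3158,5.0607,2.6390)
cross product → J_v[:, 1] = (1.3195,-2.2854,1.2247)
J_ω[:, 1] = z_1
entry J[2][1] = 1.2247

1.225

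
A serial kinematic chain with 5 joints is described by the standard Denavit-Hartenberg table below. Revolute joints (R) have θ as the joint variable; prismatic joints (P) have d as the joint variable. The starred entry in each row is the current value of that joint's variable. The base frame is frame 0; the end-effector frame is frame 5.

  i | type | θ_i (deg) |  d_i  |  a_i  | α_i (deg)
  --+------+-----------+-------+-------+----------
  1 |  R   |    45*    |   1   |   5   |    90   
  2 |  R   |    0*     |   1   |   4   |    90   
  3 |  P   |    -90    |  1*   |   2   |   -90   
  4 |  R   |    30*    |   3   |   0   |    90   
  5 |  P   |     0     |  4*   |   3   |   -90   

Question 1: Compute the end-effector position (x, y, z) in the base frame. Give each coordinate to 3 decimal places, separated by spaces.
after link 1: o_1 = (3.5355, 3.5355, 1.0000)
after link 2: o_2 = (7.0711, 5.6569, 1.0000)
after link 3: o_3 = (5.6569, 7.0711, -0.0000)
after link 4: o_4 = (7.7782, 9.1924, -0.0000)
after link 5: o_5 = (4.5268, 12.4437, -1.9641)

4.527 12.444 -1.964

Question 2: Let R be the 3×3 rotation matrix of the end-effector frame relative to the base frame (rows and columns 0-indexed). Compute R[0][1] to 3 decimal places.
End-effector y-axis (col 1 of R) = (0.3536,-0.3536,0.8660)
R[0][1] = 0.3536

0.354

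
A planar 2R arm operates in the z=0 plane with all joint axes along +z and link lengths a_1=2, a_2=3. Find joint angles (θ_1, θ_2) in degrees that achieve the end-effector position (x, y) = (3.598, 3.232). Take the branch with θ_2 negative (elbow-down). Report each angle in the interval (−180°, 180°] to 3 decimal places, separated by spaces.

60.005 -30.008

cos θ_2 = (23.3914−2²−3²)/(2·2·3) = 0.8660; θ_2 = -30.0084° (elbow-down)
β = atan2(3.2320,3.5980) = 41.9326°; ψ = atan2(-1.5004,4.5979) = -18.0726°
θ_1 = β − ψ = 60.0052°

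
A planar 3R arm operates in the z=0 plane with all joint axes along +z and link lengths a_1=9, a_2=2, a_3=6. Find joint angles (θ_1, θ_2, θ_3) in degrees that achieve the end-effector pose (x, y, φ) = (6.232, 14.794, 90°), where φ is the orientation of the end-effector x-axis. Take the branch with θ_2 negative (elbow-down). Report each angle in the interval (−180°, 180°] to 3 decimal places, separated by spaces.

60.002 -30.015 60.013

wrist centre = target − a_3·(cos φ, sin φ) = (6.2320, 8.7940)
cos θ_2 = (116.1723−9²−2²)/(2·9·2) = 0.8659; θ_2 = -30.0148° (elbow-down)
β = atan2(8.7940,6.2320) = 54.6761°; ψ = atan2(-1.0004,10.7318) = -5.3259°
θ_1 = β − ψ = 60.0020°
θ_3 = φ − θ_1 − θ_2 = 60.0128° (wrapped to (-180°,180°])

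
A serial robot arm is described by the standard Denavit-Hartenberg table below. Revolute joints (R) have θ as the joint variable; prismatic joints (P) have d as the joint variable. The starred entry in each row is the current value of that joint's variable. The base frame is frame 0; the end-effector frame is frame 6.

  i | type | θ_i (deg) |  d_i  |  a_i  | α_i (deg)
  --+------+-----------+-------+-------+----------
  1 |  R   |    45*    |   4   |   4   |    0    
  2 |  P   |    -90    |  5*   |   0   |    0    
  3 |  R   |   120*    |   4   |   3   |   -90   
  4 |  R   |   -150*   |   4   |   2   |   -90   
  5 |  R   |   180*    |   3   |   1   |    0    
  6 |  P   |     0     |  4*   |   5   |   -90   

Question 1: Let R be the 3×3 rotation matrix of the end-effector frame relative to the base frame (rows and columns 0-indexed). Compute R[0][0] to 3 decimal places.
End-effector x-axis (col 0 of R) = (0.2241,0.8365,-0.5000)
R[0][0] = 0.2241

0.224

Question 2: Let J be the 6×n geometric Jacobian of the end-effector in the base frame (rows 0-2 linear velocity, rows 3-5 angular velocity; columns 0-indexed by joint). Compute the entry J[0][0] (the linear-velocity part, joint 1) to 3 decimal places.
-13.488

axis z_0 = ẑ; lever o_n−o_0 = (1.5436,13.4883,17.0622)
cross product → J_v[:, 0] = (-13.4883,1.5436,0.0000)
J_ω[:, 0] = z_0
entry J[0][0] = -13.4883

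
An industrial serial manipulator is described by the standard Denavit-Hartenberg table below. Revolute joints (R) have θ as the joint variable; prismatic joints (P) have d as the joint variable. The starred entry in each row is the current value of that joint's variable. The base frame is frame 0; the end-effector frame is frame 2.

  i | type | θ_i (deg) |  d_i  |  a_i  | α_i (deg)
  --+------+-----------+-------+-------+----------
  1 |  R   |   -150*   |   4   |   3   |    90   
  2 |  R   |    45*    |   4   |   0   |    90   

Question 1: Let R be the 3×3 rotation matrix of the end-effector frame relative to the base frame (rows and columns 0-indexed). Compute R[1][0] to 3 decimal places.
End-effector x-axis (col 0 of R) = (-0.6124,-0.3536,0.7071)
R[1][0] = -0.3536

-0.354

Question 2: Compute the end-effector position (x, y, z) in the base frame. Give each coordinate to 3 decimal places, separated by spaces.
after link 1: o_1 = (-2.5981, -1.5000, 4.0000)
after link 2: o_2 = (-4.5981, 1.9641, 4.0000)

-4.598 1.964 4.000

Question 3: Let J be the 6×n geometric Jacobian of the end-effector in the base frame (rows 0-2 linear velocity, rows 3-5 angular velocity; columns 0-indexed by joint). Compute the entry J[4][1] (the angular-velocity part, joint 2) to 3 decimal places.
0.866

axis z_1 = (-0.5000,0.8660,0.0000); lever o_n−o_1 = (-2.0000,3.4641,0.0000)
cross product → J_v[:, 1] = (-0.0000,-0.0000,0.0000)
J_ω[:, 1] = z_1
entry J[4][1] = 0.8660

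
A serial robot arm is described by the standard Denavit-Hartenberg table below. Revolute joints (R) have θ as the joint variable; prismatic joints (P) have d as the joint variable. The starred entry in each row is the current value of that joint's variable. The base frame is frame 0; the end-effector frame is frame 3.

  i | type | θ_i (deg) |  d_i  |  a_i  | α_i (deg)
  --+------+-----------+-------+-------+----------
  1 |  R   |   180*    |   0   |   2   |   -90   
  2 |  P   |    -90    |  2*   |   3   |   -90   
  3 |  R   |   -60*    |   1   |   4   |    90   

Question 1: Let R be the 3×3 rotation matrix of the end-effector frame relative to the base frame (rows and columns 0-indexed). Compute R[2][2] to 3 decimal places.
-0.866

End-effector z-axis (col 2 of R) = (-0.0000,-0.5000,-0.8660)
R[2][2] = -0.8660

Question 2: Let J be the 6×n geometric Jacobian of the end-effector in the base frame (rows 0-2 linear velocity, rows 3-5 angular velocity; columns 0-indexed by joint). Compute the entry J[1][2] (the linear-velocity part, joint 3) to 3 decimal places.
2.000

axis z_2 = (-1.0000,0.0000,-0.0000); lever o_n−o_2 = (-1.0000,-3.4641,2.0000)
cross product → J_v[:, 2] = (-0.0000,2.0000,3.4641)
J_ω[:, 2] = z_2
entry J[1][2] = 2.0000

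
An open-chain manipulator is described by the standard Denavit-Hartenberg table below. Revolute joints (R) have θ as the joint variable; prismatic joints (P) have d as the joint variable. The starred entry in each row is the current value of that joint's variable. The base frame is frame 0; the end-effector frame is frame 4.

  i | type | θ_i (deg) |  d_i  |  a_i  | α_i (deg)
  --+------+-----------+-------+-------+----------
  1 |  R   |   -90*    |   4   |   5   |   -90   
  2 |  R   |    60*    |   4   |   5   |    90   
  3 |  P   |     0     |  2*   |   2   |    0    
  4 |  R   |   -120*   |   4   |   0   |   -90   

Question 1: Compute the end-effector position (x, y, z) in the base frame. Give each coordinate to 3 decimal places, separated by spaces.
after link 1: o_1 = (0.0000, -5.0000, 4.0000)
after link 2: o_2 = (4.0000, -7.5000, -0.3301)
after link 3: o_3 = (4.0000, -10.2321, -1.0622)
after link 4: o_4 = (4.0000, -13.6962, 0.9378)

4.000 -13.696 0.938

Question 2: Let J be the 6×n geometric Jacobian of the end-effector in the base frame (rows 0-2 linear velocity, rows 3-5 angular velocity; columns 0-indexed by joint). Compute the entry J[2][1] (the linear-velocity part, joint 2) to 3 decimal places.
axis z_1 = (1.0000,0.0000,0.0000); lever o_n−o_1 = (4.0000,-8.6962,-3.0622)
cross product → J_v[:, 1] = (0.0000,3.0622,-8.6962)
J_ω[:, 1] = z_1
entry J[2][1] = -8.6962

-8.696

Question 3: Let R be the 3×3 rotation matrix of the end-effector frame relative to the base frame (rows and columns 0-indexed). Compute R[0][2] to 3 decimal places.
End-effector z-axis (col 2 of R) = (-0.5000,-0.4330,-0.7500)
R[0][2] = -0.5000

-0.500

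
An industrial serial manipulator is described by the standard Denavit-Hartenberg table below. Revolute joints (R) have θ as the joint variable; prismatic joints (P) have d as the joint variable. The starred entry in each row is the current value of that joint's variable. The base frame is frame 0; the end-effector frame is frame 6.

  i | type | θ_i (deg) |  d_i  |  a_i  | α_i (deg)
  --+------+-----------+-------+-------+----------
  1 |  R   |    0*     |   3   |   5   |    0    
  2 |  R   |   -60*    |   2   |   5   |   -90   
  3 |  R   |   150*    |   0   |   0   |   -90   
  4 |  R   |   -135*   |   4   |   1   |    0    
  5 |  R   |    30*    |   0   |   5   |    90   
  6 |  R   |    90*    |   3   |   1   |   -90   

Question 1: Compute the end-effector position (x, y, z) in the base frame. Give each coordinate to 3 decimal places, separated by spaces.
12.494 -3.459 11.780

after link 1: o_1 = (5.0000, 0.0000, 3.0000)
after link 2: o_2 = (7.5000, -4.3301, 5.0000)
after link 3: o_3 = (7.5000, -4.3301, 5.0000)
after link 4: o_4 = (7.4186, -2.7749, 8.8177)
after link 5: o_5 = (12.1615, -1.3306, 9.4647)
after link 6: o_6 = (12.4938, -3.4592, 11.7796)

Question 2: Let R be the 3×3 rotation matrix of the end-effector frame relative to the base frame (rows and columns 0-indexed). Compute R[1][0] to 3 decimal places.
End-effector x-axis (col 0 of R) = (-0.2500,0.4330,0.8660)
R[1][0] = 0.4330

0.433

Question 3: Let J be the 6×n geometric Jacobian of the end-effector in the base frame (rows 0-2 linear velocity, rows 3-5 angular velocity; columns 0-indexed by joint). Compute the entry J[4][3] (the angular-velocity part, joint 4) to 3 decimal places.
0.433

axis z_3 = (-0.2500,0.4330,0.8660); lever o_n−o_3 = (4.9938,0.8710,6.7796)
cross product → J_v[:, 3] = (2.1814,6.0197,-2.3801)
J_ω[:, 3] = z_3
entry J[4][3] = 0.4330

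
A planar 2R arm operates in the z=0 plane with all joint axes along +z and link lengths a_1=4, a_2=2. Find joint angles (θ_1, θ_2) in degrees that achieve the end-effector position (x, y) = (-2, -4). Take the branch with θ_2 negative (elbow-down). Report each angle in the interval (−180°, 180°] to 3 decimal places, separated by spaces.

cos θ_2 = (20.0000−4²−2²)/(2·4·2) = 0.0000; θ_2 = -90.0000° (elbow-down)
β = atan2(-4.0000,-2.0000) = -116.5651°; ψ = atan2(-2.0000,4.0000) = -26.5651°
θ_1 = β − ψ = -90.0000°

-90.000 -90.000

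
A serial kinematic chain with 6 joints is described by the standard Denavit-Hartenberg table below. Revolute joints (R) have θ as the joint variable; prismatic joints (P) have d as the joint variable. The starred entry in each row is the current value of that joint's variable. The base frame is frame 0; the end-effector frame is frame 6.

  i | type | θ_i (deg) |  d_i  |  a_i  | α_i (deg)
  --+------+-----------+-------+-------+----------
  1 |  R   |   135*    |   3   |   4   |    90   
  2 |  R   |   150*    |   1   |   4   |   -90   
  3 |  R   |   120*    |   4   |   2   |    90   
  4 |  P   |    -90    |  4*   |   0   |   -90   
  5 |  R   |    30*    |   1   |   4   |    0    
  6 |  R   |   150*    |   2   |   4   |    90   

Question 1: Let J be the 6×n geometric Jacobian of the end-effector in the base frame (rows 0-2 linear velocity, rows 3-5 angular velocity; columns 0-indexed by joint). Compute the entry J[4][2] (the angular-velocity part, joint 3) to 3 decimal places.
-0.354

axis z_2 = (0.3536,-0.3536,-0.8660); lever o_n−o_2 = (-2.6356,-4.9024,-4.3122)
cross product → J_v[:, 2] = (-2.7210,3.8070,-2.6651)
J_ω[:, 2] = z_2
entry J[4][2] = -0.3536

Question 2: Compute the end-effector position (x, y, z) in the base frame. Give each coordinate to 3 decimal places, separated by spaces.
-2.307 -3.816 0.688

after link 1: o_1 = (-2.8284, 2.8284, 3.0000)
after link 2: o_2 = (0.3282, 1.0860, 5.0000)
after link 3: o_3 = (-0.0947, -0.9405, 1.0359)
after link 4: o_4 = (0.6124, -4.4761, 2.7679)
after link 5: o_5 = (-1.8845, -1.7898, 4.6519)
after link 6: o_6 = (-2.3074, -3.8163, 0.6878)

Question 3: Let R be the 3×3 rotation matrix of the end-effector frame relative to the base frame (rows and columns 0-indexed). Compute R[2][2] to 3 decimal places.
End-effector z-axis (col 2 of R) = (-0.1768,0.8839,-0.4330)
R[2][2] = -0.4330

-0.433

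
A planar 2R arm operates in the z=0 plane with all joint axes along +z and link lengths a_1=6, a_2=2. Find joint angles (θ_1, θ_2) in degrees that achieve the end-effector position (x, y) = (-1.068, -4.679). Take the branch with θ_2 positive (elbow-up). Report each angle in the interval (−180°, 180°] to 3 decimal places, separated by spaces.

-120.000 134.986

cos θ_2 = (23.0337−6²−2²)/(2·6·2) = -0.7069; θ_2 = 134.9857° (elbow-up)
β = atan2(-4.6790,-1.0680) = -102.8577°; ψ = atan2(1.4146,4.5861) = 17.1421°
θ_1 = β − ψ = -119.9998°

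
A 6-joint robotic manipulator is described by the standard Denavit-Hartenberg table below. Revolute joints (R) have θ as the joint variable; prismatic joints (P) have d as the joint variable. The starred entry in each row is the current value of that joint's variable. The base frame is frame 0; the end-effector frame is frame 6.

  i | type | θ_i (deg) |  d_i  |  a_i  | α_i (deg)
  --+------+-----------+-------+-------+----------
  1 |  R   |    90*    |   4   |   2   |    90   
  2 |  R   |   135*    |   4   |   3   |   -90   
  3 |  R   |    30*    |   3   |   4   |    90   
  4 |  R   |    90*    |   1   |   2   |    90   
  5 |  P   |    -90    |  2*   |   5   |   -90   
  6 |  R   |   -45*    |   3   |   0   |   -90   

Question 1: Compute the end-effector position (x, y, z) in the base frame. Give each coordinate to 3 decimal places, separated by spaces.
-2.464 -8.038 2.724

after link 1: o_1 = (0.0000, 2.0000, 4.0000)
after link 2: o_2 = (4.0000, -0.1213, 6.1213)
after link 3: o_3 = (2.0000, -4.6921, 6.4495)
after link 4: o_4 = (2.8660, -6.4599, 5.3888)
after link 5: o_5 = (-2.4641, -5.9169, 4.8458)
after link 6: o_6 = (-2.4641, -8.0382, 2.7245)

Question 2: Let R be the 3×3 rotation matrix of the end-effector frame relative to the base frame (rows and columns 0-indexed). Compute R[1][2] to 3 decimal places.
0.683

End-effector z-axis (col 2 of R) = (-0.2588,0.6830,-0.6830)
R[1][2] = 0.6830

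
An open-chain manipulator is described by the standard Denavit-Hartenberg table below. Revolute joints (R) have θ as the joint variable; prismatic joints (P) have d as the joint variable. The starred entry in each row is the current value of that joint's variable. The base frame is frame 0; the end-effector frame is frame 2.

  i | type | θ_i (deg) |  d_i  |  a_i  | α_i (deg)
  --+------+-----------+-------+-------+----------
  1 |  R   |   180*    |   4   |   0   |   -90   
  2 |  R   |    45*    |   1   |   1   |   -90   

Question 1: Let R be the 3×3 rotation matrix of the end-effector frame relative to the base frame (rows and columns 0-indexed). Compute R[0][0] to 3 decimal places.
End-effector x-axis (col 0 of R) = (-0.7071,0.0000,-0.7071)
R[0][0] = -0.7071

-0.707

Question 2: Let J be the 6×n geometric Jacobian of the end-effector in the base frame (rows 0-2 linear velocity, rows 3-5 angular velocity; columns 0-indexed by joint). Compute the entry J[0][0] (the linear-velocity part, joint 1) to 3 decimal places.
1.000

axis z_0 = ẑ; lever o_n−o_0 = (-0.7071,-1.0000,3.2929)
cross product → J_v[:, 0] = (1.0000,-0.7071,0.0000)
J_ω[:, 0] = z_0
entry J[0][0] = 1.0000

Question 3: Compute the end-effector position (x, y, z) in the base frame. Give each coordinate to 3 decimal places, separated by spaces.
-0.707 -1.000 3.293

after link 1: o_1 = (0.0000, 0.0000, 4.0000)
after link 2: o_2 = (-0.7071, -1.0000, 3.2929)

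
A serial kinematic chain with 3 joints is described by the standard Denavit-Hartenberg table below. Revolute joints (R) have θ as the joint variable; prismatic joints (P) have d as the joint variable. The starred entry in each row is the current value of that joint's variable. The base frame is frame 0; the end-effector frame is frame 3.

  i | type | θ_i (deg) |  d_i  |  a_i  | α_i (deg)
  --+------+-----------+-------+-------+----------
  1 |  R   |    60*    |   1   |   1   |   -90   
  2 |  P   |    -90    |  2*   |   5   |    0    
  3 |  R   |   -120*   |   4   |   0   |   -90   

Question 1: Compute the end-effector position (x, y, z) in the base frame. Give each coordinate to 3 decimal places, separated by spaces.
-4.696 3.866 6.000

after link 1: o_1 = (0.5000, 0.8660, 1.0000)
after link 2: o_2 = (-1.2321, 1.8660, 6.0000)
after link 3: o_3 = (-4.6962, 3.8660, 6.0000)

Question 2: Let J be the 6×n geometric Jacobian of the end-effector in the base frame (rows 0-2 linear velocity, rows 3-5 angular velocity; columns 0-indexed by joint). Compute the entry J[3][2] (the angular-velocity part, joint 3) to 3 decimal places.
axis z_2 = (-0.8660,0.5000,0.0000); lever o_n−o_2 = (-3.4641,2.0000,0.0000)
cross product → J_v[:, 2] = (-0.0000,-0.0000,0.0000)
J_ω[:, 2] = z_2
entry J[3][2] = -0.8660

-0.866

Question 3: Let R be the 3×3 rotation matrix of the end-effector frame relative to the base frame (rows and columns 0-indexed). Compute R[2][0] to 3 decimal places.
-0.500

End-effector x-axis (col 0 of R) = (-0.4330,-0.7500,-0.5000)
R[2][0] = -0.5000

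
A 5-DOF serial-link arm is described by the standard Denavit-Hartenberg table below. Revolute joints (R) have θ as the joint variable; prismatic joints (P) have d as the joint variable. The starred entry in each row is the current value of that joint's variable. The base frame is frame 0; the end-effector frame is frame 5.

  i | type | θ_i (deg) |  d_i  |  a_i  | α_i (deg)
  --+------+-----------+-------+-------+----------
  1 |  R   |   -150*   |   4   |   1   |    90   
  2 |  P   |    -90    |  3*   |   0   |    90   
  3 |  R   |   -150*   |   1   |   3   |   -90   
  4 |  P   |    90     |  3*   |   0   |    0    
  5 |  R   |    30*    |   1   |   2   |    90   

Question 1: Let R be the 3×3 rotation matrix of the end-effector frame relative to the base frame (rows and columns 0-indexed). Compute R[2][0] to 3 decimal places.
-0.433

End-effector x-axis (col 0 of R) = (-0.8750,-0.2165,-0.4330)
R[2][0] = -0.4330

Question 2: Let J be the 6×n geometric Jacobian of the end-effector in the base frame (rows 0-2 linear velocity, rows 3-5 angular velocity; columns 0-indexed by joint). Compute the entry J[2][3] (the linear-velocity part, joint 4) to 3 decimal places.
prismatic axis z_3 = (0.4330,-0.7500,-0.5000)
J_v[:, 3] = z_3; J_ω[:, 3] = (0,0,0)
entry J[2][3] = -0.5000

-0.500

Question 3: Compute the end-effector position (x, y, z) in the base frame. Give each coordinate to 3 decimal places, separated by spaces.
-0.768 -2.134 3.732

after link 1: o_1 = (-0.8660, -0.5000, 4.0000)
after link 2: o_2 = (-2.3660, 2.0981, 4.0000)
after link 3: o_3 = (-0.7500, 1.2990, 6.5981)
after link 4: o_4 = (0.5490, -0.9510, 5.0981)
after link 5: o_5 = (-0.7679, -2.1340, 3.7321)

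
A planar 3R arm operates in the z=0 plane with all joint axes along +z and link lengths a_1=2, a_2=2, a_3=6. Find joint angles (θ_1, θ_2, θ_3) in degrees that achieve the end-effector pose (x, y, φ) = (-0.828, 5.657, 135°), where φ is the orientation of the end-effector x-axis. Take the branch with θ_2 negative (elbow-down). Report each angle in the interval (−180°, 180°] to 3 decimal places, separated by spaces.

wrist centre = target − a_3·(cos φ, sin φ) = (3.4146, 1.4144)
cos θ_2 = (13.6602−2²−2²)/(2·2·2) = 0.7075; θ_2 = -44.9663° (elbow-down)
β = atan2(1.4144,3.4146) = 22.4996°; ψ = atan2(-1.4134,3.4150) = -22.4831°
θ_1 = β − ψ = 44.9827°
θ_3 = φ − θ_1 − θ_2 = 134.9836° (wrapped to (-180°,180°])

44.983 -44.966 134.984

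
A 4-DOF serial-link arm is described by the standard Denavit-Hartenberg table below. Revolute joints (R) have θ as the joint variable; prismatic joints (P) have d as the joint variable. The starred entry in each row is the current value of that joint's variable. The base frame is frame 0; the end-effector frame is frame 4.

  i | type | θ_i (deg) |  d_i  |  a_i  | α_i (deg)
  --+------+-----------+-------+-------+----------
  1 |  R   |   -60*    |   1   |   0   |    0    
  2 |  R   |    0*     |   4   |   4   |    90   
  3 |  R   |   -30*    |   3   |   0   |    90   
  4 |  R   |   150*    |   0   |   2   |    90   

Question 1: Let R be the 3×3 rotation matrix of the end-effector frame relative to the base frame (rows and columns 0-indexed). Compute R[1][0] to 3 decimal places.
0.400

End-effector x-axis (col 0 of R) = (-0.8080,0.3995,0.4330)
R[1][0] = 0.3995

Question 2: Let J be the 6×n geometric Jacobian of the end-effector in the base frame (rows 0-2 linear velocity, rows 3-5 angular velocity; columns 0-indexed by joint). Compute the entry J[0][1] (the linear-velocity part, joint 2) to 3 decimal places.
4.165

axis z_1 = (0.0000,0.0000,1.0000); lever o_n−o_1 = (-2.2141,-4.1651,4.8660)
cross product → J_v[:, 1] = (4.1651,-2.2141,0.0000)
J_ω[:, 1] = z_1
entry J[0][1] = 4.1651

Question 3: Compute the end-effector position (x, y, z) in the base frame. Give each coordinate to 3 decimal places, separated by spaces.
after link 1: o_1 = (0.0000, 0.0000, 1.0000)
after link 2: o_2 = (2.0000, -3.4641, 5.0000)
after link 3: o_3 = (-0.5981, -4.9641, 5.0000)
after link 4: o_4 = (-2.2141, -4.1651, 5.8660)

-2.214 -4.165 5.866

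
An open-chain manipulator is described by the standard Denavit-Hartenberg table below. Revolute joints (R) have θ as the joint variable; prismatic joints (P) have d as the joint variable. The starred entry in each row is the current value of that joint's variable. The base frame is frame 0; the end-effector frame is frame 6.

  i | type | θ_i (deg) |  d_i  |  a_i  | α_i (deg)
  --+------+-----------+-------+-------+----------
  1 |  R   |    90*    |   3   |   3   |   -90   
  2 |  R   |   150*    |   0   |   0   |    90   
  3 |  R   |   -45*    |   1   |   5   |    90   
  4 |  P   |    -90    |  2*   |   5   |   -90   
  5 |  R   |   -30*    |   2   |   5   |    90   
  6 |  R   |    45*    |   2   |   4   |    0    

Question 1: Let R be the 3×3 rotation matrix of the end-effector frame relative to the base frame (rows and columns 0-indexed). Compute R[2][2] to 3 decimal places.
-0.127

End-effector z-axis (col 2 of R) = (0.6124,0.7803,-0.1268)
R[2][2] = -0.1268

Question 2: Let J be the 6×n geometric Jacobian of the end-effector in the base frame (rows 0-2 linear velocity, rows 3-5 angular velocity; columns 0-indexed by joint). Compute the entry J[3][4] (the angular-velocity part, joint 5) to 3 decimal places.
0.707

axis z_4 = (0.7071,-0.6124,-0.3536); lever o_n−o_4 = (7.4067,-2.3890,5.2944)
cross product → J_v[:, 4] = (-4.0868,-6.3624,2.8464)
J_ω[:, 4] = z_4
entry J[3][4] = 0.7071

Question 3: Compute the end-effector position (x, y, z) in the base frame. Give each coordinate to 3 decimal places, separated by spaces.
12.356 -3.226 10.698

after link 1: o_1 = (0.0000, 3.0000, 3.0000)
after link 2: o_2 = (0.0000, 3.0000, 3.0000)
after link 3: o_3 = (3.5355, 0.4381, 0.3662)
after link 4: o_4 = (4.9497, -0.8371, 5.4034)
after link 5: o_5 = (8.1317, -2.6960, 9.3302)
after link 6: o_6 = (12.3565, -3.2261, 10.6979)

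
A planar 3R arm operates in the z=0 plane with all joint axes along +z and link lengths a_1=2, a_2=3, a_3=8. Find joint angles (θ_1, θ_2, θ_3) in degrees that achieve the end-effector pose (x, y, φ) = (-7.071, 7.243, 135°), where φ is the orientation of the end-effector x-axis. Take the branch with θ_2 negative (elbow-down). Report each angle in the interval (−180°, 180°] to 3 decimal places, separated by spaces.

wrist centre = target − a_3·(cos φ, sin φ) = (-1.4141, 1.5861)
cos θ_2 = (4.5157−2²−3²)/(2·2·3) = -0.7070; θ_2 = -134.9936° (elbow-down)
β = atan2(1.5861,-1.4141) = 131.7190°; ψ = atan2(-2.1216,-0.1211) = -93.2665°
θ_1 = β − ψ = 224.9854°
θ_3 = φ − θ_1 − θ_2 = 45.0082° (wrapped to (-180°,180°])

-135.015 -134.994 45.008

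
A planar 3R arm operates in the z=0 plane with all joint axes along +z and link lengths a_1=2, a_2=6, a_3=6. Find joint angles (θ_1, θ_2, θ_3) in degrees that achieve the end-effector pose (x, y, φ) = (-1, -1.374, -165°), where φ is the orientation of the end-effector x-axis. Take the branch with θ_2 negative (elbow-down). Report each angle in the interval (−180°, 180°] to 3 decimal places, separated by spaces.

wrist centre = target − a_3·(cos φ, sin φ) = (4.7956, 0.1789)
cos θ_2 = (23.0294−2²−6²)/(2·2·6) = -0.7071; θ_2 = -135.0003° (elbow-down)
β = atan2(0.1789,4.7956) = 2.1366°; ψ = atan2(-4.2426,-2.2427) = -117.8610°
θ_1 = β − ψ = 119.9977°
θ_3 = φ − θ_1 − θ_2 = -149.9974° (wrapped to (-180°,180°])

119.998 -135.000 -149.997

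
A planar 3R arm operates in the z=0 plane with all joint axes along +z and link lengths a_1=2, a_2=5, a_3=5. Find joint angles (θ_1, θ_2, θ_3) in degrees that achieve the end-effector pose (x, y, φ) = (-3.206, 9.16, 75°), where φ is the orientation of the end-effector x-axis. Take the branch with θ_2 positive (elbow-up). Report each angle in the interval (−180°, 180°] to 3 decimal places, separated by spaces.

92.211 59.990 -77.201

wrist centre = target − a_3·(cos φ, sin φ) = (-4.5001, 4.3304)
cos θ_2 = (39.0030−2²−5²)/(2·2·5) = 0.5001; θ_2 = 59.9902° (elbow-up)
β = atan2(4.3304,-4.5001) = 136.1011°; ψ = atan2(4.3297,4.5007) = 43.8903°
θ_1 = β − ψ = 92.2108°
θ_3 = φ − θ_1 − θ_2 = -77.2010° (wrapped to (-180°,180°])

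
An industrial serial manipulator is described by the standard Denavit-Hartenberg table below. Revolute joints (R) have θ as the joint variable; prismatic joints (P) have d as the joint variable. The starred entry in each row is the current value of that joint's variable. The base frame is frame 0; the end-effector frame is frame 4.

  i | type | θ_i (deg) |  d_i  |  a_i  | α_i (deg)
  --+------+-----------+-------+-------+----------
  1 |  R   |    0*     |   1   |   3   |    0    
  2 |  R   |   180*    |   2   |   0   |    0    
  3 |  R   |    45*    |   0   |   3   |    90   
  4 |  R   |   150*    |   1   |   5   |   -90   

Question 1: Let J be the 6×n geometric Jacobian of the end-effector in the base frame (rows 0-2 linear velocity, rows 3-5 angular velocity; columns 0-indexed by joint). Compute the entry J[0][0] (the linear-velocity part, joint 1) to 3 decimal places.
-1.648

axis z_0 = ẑ; lever o_n−o_0 = (3.2334,1.6476,5.5000)
cross product → J_v[:, 0] = (-1.6476,3.2334,0.0000)
J_ω[:, 0] = z_0
entry J[0][0] = -1.6476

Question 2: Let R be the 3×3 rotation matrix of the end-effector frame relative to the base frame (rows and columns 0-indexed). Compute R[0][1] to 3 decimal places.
0.707

End-effector y-axis (col 1 of R) = (0.7071,-0.7071,-0.0000)
R[0][1] = 0.7071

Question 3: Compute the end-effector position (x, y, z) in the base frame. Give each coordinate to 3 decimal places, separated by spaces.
3.233 1.648 5.500

after link 1: o_1 = (3.0000, 0.0000, 1.0000)
after link 2: o_2 = (3.0000, 0.0000, 3.0000)
after link 3: o_3 = (0.8787, -2.1213, 3.0000)
after link 4: o_4 = (3.2334, 1.6476, 5.5000)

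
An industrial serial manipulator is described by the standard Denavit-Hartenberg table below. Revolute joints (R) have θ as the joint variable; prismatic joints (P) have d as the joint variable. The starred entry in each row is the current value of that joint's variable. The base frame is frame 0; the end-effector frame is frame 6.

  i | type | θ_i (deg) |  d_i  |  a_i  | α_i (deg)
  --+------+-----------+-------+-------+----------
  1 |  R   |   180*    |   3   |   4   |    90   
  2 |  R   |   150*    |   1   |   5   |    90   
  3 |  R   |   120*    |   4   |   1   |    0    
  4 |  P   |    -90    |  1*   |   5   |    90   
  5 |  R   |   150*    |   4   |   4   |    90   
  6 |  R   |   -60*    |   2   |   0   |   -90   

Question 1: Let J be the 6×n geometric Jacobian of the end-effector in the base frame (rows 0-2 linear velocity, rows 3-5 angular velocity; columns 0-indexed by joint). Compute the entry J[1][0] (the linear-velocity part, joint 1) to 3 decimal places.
axis z_0 = ẑ; lever o_n−o_0 = (-0.8349,-0.3301,14.9103)
cross product → J_v[:, 0] = (0.3301,-0.8349,0.0000)
J_ω[:, 0] = z_0
entry J[1][0] = -0.8349

-0.835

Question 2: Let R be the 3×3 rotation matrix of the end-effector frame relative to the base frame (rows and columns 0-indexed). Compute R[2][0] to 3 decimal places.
End-effector x-axis (col 0 of R) = (-0.8248,0.5335,-0.1875)
R[2][0] = -0.1875

-0.187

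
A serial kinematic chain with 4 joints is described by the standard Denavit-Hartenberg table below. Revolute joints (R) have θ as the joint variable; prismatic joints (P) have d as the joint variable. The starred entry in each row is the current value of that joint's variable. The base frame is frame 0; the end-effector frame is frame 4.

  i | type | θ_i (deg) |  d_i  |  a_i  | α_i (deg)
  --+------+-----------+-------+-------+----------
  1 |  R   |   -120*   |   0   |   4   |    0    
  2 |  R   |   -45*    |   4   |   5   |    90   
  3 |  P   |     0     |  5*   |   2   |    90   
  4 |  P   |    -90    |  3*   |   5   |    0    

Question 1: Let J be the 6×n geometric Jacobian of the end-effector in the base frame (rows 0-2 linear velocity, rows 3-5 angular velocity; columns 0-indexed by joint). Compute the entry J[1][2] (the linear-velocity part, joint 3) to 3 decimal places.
0.966

prismatic axis z_2 = (-0.2588,0.9659,0.0000)
J_v[:, 2] = z_2; J_ω[:, 2] = (0,0,0)
entry J[1][2] = 0.9659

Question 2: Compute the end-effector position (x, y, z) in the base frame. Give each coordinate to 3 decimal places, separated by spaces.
-8.761 -5.276 1.000

after link 1: o_1 = (-2.0000, -3.4641, 0.0000)
after link 2: o_2 = (-6.8296, -4.7582, 4.0000)
after link 3: o_3 = (-10.0556, -0.4462, 4.0000)
after link 4: o_4 = (-8.7615, -5.2758, 1.0000)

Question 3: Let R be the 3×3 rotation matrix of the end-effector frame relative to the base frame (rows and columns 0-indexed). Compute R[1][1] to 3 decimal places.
-0.259

End-effector y-axis (col 1 of R) = (-0.9659,-0.2588,0.0000)
R[1][1] = -0.2588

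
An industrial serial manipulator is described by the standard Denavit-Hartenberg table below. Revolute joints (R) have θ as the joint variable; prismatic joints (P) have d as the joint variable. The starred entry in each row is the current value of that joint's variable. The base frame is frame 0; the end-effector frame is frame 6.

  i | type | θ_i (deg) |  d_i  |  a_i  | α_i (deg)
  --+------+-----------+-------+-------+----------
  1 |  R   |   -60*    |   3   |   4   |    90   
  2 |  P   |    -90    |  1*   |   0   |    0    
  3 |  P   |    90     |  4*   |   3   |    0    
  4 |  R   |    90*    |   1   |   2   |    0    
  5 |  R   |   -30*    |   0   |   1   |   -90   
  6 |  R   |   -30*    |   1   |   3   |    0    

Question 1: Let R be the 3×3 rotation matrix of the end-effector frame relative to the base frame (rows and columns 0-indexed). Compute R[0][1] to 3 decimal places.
0.875

End-effector y-axis (col 1 of R) = (0.8750,0.2165,0.4330)
R[0][1] = 0.8750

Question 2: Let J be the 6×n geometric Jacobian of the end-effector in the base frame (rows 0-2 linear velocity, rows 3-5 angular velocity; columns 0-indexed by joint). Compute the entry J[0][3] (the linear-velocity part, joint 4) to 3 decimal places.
-2.808

axis z_3 = (-0.8660,-0.5000,0.0000); lever o_n−o_3 = (-1.6986,-2.0580,5.6160)
cross product → J_v[:, 3] = (-2.8080,4.8636,0.9330)
J_ω[:, 3] = z_3
entry J[0][3] = -2.8080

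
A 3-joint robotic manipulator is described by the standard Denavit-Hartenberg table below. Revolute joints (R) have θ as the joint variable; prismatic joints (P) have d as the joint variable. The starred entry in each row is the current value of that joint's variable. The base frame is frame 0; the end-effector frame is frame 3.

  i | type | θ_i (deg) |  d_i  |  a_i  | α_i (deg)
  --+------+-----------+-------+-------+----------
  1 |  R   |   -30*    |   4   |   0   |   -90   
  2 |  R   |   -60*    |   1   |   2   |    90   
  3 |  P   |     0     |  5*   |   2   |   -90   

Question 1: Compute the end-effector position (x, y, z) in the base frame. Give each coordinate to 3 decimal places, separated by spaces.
-1.518 2.031 9.964

after link 1: o_1 = (0.0000, 0.0000, 4.0000)
after link 2: o_2 = (1.3660, 0.3660, 5.7321)
after link 3: o_3 = (-1.5179, 2.0311, 9.9641)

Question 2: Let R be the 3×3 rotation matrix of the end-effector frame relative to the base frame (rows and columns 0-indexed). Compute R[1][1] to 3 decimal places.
-0.433

End-effector y-axis (col 1 of R) = (0.7500,-0.4330,-0.5000)
R[1][1] = -0.4330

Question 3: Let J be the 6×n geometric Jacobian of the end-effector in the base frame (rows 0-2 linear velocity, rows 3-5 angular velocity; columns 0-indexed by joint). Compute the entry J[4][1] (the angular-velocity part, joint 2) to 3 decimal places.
axis z_1 = (0.5000,0.8660,0.0000); lever o_n−o_1 = (-1.5179,2.0311,5.9641)
cross product → J_v[:, 1] = (5.1651,-2.9821,2.3301)
J_ω[:, 1] = z_1
entry J[4][1] = 0.8660

0.866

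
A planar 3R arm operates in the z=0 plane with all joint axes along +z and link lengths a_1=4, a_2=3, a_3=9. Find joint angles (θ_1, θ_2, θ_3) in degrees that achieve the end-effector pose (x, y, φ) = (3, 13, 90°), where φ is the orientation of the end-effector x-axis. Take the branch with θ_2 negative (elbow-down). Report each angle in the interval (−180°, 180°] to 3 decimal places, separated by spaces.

90.000 -90.000 90.000

wrist centre = target − a_3·(cos φ, sin φ) = (3.0000, 4.0000)
cos θ_2 = (25.0000−4²−3²)/(2·4·3) = 0.0000; θ_2 = -90.0000° (elbow-down)
β = atan2(4.0000,3.0000) = 53.1301°; ψ = atan2(-3.0000,4.0000) = -36.8699°
θ_1 = β − ψ = 90.0000°
θ_3 = φ − θ_1 − θ_2 = 90.0000° (wrapped to (-180°,180°])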